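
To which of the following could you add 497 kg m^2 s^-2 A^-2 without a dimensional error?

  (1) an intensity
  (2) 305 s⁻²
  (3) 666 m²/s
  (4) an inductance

Reference: kg·m²·s⁻²·A⁻².
Each option:
  (1) [intensity] = kg·s⁻³
  (2) s⁻²
  (3) m²·s⁻¹
  (4) [inductance] = kg·m²·s⁻²·A⁻²  ← same
Only (4) matches kg·m²·s⁻²·A⁻².

(4)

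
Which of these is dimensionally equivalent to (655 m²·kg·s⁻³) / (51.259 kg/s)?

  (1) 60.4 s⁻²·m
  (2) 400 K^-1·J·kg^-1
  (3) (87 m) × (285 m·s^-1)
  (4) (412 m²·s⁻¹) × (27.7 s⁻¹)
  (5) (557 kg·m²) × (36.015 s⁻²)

Reference: [kg·m²·s⁻³] / [kg·s⁻¹] = m²·s⁻².
Each option:
  (1) m·s⁻²
  (2) J·kg⁻¹·K⁻¹ = N·m·kg⁻¹·K⁻¹ = m²·s⁻²·K⁻¹
  (3) [m] · [m·s⁻¹] = m²·s⁻¹
  (4) [m²·s⁻¹] · [s⁻¹] = m²·s⁻²  ← same
  (5) [kg·m²] · [s⁻²] = kg·m²·s⁻²
Only (4) matches m²·s⁻².

(4)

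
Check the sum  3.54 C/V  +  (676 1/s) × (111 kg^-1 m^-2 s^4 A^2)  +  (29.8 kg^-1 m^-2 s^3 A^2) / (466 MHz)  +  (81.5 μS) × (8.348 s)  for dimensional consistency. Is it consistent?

Reduce each to base SI dimensions:
  3.54 C/V:  C·V⁻¹ = s·A·(J·C⁻¹)⁻¹ = kg⁻¹·m⁻²·s⁴·A²
  (676 1/s) × (111 kg^-1 m^-2 s^4 A^2):  [s⁻¹] · [kg⁻¹·m⁻²·s⁴·A²] = kg⁻¹·m⁻²·s³·A²
  (29.8 kg^-1 m^-2 s^3 A^2) / (466 MHz):  [kg⁻¹·m⁻²·s³·A²] / [s⁻¹] = kg⁻¹·m⁻²·s⁴·A²
  (81.5 μS) × (8.348 s):  [kg⁻¹·m⁻²·s³·A²] · [s] = kg⁻¹·m⁻²·s⁴·A²
The terms do not share a single dimension (kg⁻¹·m⁻²·s³·A² vs kg⁻¹·m⁻²·s⁴·A²).

No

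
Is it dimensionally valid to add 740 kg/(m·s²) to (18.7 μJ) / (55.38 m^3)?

Yes

Dimensions:
  740 kg/(m·s²):  kg·m⁻¹·s⁻²
  (18.7 μJ) / (55.38 m^3):  [kg·m²·s⁻²] / [m³] = kg·m⁻¹·s⁻²
Both are kg·m⁻¹·s⁻², so they have the same dimensions and can be added.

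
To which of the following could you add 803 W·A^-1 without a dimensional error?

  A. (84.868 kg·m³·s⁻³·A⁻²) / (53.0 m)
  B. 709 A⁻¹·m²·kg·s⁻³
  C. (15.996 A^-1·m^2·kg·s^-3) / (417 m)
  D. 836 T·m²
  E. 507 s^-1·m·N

Reference: W·A⁻¹ = J·s⁻¹·A⁻¹ = kg·m²·s⁻³·A⁻¹.
Each option:
  A. [kg·m³·s⁻³·A⁻²] / [m] = kg·m²·s⁻³·A⁻²
  B. kg·m²·s⁻³·A⁻¹  ← same
  C. [kg·m²·s⁻³·A⁻¹] / [m] = kg·m·s⁻³·A⁻¹
  D. T·m² = Wb·m⁻²·m² = kg·m²·s⁻²·A⁻¹
  E. N·m·s⁻¹ = kg·m·s⁻²·m·s⁻¹ = kg·m²·s⁻³
Only B. matches kg·m²·s⁻³·A⁻¹.

B.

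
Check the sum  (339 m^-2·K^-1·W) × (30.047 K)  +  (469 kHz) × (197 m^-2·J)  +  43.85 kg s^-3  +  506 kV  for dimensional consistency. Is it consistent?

In SI base units:
  (339 m^-2·K^-1·W) × (30.047 K):  [kg·s⁻³·K⁻¹] · [K] = kg·s⁻³
  (469 kHz) × (197 m^-2·J):  [s⁻¹] · [kg·s⁻²] = kg·s⁻³
  43.85 kg s^-3:  kg·s⁻³
  506 kV:  V = J·C⁻¹ = kg·m²·s⁻³·A⁻¹
The terms do not share a single dimension (kg·m²·s⁻³·A⁻¹ vs kg·s⁻³).

No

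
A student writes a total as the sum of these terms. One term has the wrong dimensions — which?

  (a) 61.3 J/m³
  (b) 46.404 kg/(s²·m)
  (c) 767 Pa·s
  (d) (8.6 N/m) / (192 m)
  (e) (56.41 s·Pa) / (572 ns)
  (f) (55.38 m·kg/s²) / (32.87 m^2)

Expand each in SI base units:
  (a) J·m⁻³ = N·m·m⁻³ = kg·m⁻¹·s⁻²
  (b) kg·m⁻¹·s⁻²
  (c) Pa·s = N·m⁻²·s = kg·m⁻¹·s⁻¹
  (d) [kg·s⁻²] / [m] = kg·m⁻¹·s⁻²
  (e) [kg·m⁻¹·s⁻¹] / [s] = kg·m⁻¹·s⁻²
  (f) [kg·m·s⁻²] / [m²] = kg·m⁻¹·s⁻²
All reduce to kg·m⁻¹·s⁻² except (c), which is kg·m⁻¹·s⁻¹.

(c)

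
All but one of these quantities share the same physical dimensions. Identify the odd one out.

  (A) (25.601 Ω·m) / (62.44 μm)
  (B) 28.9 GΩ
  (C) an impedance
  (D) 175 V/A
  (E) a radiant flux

Expand each in SI base units:
  (A) [kg·m³·s⁻³·A⁻²] / [m] = kg·m²·s⁻³·A⁻²
  (B) Ω = V·A⁻¹ = kg·m²·s⁻³·A⁻²
  (C) [impedance] = kg·m²·s⁻³·A⁻²
  (D) V·A⁻¹ = J·C⁻¹·A⁻¹ = kg·m²·s⁻³·A⁻²
  (E) [radiant flux] = kg·m²·s⁻³
All reduce to kg·m²·s⁻³·A⁻² except (E), which is kg·m²·s⁻³.

(E)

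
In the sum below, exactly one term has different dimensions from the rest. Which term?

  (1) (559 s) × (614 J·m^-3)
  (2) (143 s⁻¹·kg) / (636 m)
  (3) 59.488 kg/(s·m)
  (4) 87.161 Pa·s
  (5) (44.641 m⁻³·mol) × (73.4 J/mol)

(5)

Dimensions:
  (1) [s] · [kg·m⁻¹·s⁻²] = kg·m⁻¹·s⁻¹
  (2) [kg·s⁻¹] / [m] = kg·m⁻¹·s⁻¹
  (3) kg·m⁻¹·s⁻¹
  (4) Pa·s = N·m⁻²·s = kg·m⁻¹·s⁻¹
  (5) [m⁻³·mol] · [kg·m²·s⁻²·mol⁻¹] = kg·m⁻¹·s⁻²
All reduce to kg·m⁻¹·s⁻¹ except (5), which is kg·m⁻¹·s⁻².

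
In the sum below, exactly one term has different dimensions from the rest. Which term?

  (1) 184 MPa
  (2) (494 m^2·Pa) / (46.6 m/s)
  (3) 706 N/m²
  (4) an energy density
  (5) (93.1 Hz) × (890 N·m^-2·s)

(2)

Expand each in SI base units:
  (1) Pa = N·m⁻² = kg·m⁻¹·s⁻²
  (2) [kg·m·s⁻²] / [m·s⁻¹] = kg·s⁻¹
  (3) N·m⁻² = kg·m·s⁻²·m⁻² = kg·m⁻¹·s⁻²
  (4) [energy density] = kg·m⁻¹·s⁻²
  (5) [s⁻¹] · [kg·m⁻¹·s⁻¹] = kg·m⁻¹·s⁻²
All reduce to kg·m⁻¹·s⁻² except (2), which is kg·s⁻¹.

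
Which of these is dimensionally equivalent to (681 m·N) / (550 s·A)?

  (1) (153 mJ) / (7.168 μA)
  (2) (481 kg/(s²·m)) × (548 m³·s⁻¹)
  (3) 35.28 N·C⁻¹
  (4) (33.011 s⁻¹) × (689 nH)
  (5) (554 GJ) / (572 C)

Reference: [kg·m²·s⁻²] / [s·A] = kg·m²·s⁻³·A⁻¹.
Each option:
  (1) [kg·m²·s⁻²] / [A] = kg·m²·s⁻²·A⁻¹
  (2) [kg·m⁻¹·s⁻²] · [m³·s⁻¹] = kg·m²·s⁻³
  (3) N·C⁻¹ = kg·m·s⁻²·(s·A)⁻¹ = kg·m·s⁻³·A⁻¹
  (4) [s⁻¹] · [kg·m²·s⁻²·A⁻²] = kg·m²·s⁻³·A⁻²
  (5) [kg·m²·s⁻²] / [s·A] = kg·m²·s⁻³·A⁻¹  ← same
Only (5) matches kg·m²·s⁻³·A⁻¹.

(5)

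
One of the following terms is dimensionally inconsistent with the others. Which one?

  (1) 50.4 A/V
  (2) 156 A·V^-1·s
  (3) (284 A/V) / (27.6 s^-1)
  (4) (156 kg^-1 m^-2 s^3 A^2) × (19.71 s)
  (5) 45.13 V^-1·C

(1)

Expand each in SI base units:
  (1) A·V⁻¹ = A·(J·C⁻¹)⁻¹ = kg⁻¹·m⁻²·s³·A²
  (2) A·s·V⁻¹ = A·s·(J·C⁻¹)⁻¹ = kg⁻¹·m⁻²·s⁴·A²
  (3) [kg⁻¹·m⁻²·s³·A²] / [s⁻¹] = kg⁻¹·m⁻²·s⁴·A²
  (4) [kg⁻¹·m⁻²·s³·A²] · [s] = kg⁻¹·m⁻²·s⁴·A²
  (5) C·V⁻¹ = s·A·(J·C⁻¹)⁻¹ = kg⁻¹·m⁻²·s⁴·A²
All reduce to kg⁻¹·m⁻²·s⁴·A² except (1), which is kg⁻¹·m⁻²·s³·A².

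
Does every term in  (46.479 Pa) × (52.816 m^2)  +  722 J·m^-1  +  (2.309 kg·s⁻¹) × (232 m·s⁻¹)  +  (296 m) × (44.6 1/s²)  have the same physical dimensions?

No

Work out the base dimensions of each:
  (46.479 Pa) × (52.816 m^2):  [kg·m⁻¹·s⁻²] · [m²] = kg·m·s⁻²
  722 J·m^-1:  J·m⁻¹ = N·m·m⁻¹ = kg·m·s⁻²
  (2.309 kg·s⁻¹) × (232 m·s⁻¹):  [kg·s⁻¹] · [m·s⁻¹] = kg·m·s⁻²
  (296 m) × (44.6 1/s²):  [m] · [s⁻²] = m·s⁻²
The terms do not share a single dimension (kg·m·s⁻² vs m·s⁻²).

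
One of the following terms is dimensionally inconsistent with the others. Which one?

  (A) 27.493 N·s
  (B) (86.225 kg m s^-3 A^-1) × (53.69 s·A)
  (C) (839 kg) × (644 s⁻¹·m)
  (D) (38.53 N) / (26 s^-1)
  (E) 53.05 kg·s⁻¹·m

Reduce each to base SI dimensions:
  (A) N·s = kg·m·s⁻²·s = kg·m·s⁻¹
  (B) [kg·m·s⁻³·A⁻¹] · [s·A] = kg·m·s⁻²
  (C) [kg] · [m·s⁻¹] = kg·m·s⁻¹
  (D) [kg·m·s⁻²] / [s⁻¹] = kg·m·s⁻¹
  (E) kg·m·s⁻¹
All reduce to kg·m·s⁻¹ except (B), which is kg·m·s⁻².

(B)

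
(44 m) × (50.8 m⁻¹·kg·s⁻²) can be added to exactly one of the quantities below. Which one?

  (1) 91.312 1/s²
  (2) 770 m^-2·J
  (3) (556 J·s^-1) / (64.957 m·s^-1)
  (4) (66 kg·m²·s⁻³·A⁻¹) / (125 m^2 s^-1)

Reference: [m] · [kg·m⁻¹·s⁻²] = kg·s⁻².
Each option:
  (1) s⁻²
  (2) J·m⁻² = N·m·m⁻² = kg·s⁻²  ← same
  (3) [kg·m²·s⁻³] / [m·s⁻¹] = kg·m·s⁻²
  (4) [kg·m²·s⁻³·A⁻¹] / [m²·s⁻¹] = kg·s⁻²·A⁻¹
Only (2) matches kg·s⁻².

(2)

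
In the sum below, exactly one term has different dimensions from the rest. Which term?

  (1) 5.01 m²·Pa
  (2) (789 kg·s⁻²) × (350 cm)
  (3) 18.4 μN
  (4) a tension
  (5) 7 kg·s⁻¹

In SI base units:
  (1) Pa·m² = N·m⁻²·m² = kg·m·s⁻²
  (2) [kg·s⁻²] · [m] = kg·m·s⁻²
  (3) N = kg·m·s⁻²
  (4) [tension] = kg·m·s⁻²
  (5) kg·s⁻¹
All reduce to kg·m·s⁻² except (5), which is kg·s⁻¹.

(5)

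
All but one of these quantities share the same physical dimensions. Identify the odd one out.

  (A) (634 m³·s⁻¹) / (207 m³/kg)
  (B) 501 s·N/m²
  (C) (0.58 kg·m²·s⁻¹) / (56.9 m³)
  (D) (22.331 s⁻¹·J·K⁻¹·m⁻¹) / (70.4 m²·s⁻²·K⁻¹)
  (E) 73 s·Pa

(A)

Work out the base dimensions of each:
  (A) [m³·s⁻¹] / [kg⁻¹·m³] = kg·s⁻¹
  (B) N·s·m⁻² = kg·m·s⁻²·s·m⁻² = kg·m⁻¹·s⁻¹
  (C) [kg·m²·s⁻¹] / [m³] = kg·m⁻¹·s⁻¹
  (D) [kg·m·s⁻³·K⁻¹] / [m²·s⁻²·K⁻¹] = kg·m⁻¹·s⁻¹
  (E) Pa·s = N·m⁻²·s = kg·m⁻¹·s⁻¹
All reduce to kg·m⁻¹·s⁻¹ except (A), which is kg·s⁻¹.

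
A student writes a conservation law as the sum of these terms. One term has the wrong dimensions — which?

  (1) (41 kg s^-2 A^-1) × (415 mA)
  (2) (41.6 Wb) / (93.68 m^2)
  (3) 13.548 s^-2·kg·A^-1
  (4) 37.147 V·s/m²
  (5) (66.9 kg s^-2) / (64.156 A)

Dimensions:
  (1) [kg·s⁻²·A⁻¹] · [A] = kg·s⁻²
  (2) [kg·m²·s⁻²·A⁻¹] / [m²] = kg·s⁻²·A⁻¹
  (3) kg·s⁻²·A⁻¹
  (4) V·s·m⁻² = J·C⁻¹·s·m⁻² = kg·s⁻²·A⁻¹
  (5) [kg·s⁻²] / [A] = kg·s⁻²·A⁻¹
All reduce to kg·s⁻²·A⁻¹ except (1), which is kg·s⁻².

(1)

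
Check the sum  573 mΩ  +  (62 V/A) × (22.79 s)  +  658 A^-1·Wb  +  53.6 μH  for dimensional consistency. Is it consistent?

No

Dimensions:
  573 mΩ:  Ω = V·A⁻¹ = kg·m²·s⁻³·A⁻²
  (62 V/A) × (22.79 s):  [kg·m²·s⁻³·A⁻²] · [s] = kg·m²·s⁻²·A⁻²
  658 A^-1·Wb:  Wb·A⁻¹ = V·s·A⁻¹ = kg·m²·s⁻²·A⁻²
  53.6 μH:  H = V·s·A⁻¹ = kg·m²·s⁻²·A⁻²
The terms do not share a single dimension (kg·m²·s⁻²·A⁻² vs kg·m²·s⁻³·A⁻²).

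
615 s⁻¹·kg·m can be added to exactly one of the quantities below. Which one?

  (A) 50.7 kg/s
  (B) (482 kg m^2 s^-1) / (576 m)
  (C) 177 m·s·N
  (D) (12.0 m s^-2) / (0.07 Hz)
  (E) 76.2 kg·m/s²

(B)

Reference: kg·m·s⁻¹.
Each option:
  (A) kg·s⁻¹
  (B) [kg·m²·s⁻¹] / [m] = kg·m·s⁻¹  ← same
  (C) N·m·s = kg·m·s⁻²·m·s = kg·m²·s⁻¹
  (D) [m·s⁻²] / [s⁻¹] = m·s⁻¹
  (E) kg·m·s⁻²
Only (B) matches kg·m·s⁻¹.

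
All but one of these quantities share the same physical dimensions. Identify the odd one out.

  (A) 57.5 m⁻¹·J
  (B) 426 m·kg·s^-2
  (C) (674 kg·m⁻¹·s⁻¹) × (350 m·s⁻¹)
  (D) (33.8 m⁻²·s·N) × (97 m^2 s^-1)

In SI base units:
  (A) J·m⁻¹ = N·m·m⁻¹ = kg·m·s⁻²
  (B) kg·m·s⁻²
  (C) [kg·m⁻¹·s⁻¹] · [m·s⁻¹] = kg·s⁻²
  (D) [kg·m⁻¹·s⁻¹] · [m²·s⁻¹] = kg·m·s⁻²
All reduce to kg·m·s⁻² except (C), which is kg·s⁻².

(C)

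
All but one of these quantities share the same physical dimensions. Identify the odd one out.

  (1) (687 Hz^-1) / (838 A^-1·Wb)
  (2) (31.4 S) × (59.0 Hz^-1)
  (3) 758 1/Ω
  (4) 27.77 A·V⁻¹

Expand each in SI base units:
  (1) [s] / [kg·m²·s⁻²·A⁻²] = kg⁻¹·m⁻²·s³·A²
  (2) [kg⁻¹·m⁻²·s³·A²] · [s] = kg⁻¹·m⁻²·s⁴·A²
  (3) Ω⁻¹ = (V·A⁻¹)⁻¹ = kg⁻¹·m⁻²·s³·A²
  (4) A·V⁻¹ = A·(J·C⁻¹)⁻¹ = kg⁻¹·m⁻²·s³·A²
All reduce to kg⁻¹·m⁻²·s³·A² except (2), which is kg⁻¹·m⁻²·s⁴·A².

(2)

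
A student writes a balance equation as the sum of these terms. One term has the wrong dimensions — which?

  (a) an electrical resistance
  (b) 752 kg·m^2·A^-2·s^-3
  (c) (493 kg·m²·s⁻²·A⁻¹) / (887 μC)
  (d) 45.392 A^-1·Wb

Work out the base dimensions of each:
  (a) [electrical resistance] = kg·m²·s⁻³·A⁻²
  (b) kg·m²·s⁻³·A⁻²
  (c) [kg·m²·s⁻²·A⁻¹] / [s·A] = kg·m²·s⁻³·A⁻²
  (d) Wb·A⁻¹ = V·s·A⁻¹ = kg·m²·s⁻²·A⁻²
All reduce to kg·m²·s⁻³·A⁻² except (d), which is kg·m²·s⁻²·A⁻².

(d)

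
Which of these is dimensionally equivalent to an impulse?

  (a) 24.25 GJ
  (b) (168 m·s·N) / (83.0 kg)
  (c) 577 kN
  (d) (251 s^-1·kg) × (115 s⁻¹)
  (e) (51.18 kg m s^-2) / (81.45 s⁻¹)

Reference: [impulse] = kg·m·s⁻¹.
Each option:
  (a) J = N·m = kg·m²·s⁻²
  (b) [kg·m²·s⁻¹] / [kg] = m²·s⁻¹
  (c) N = kg·m·s⁻²
  (d) [kg·s⁻¹] · [s⁻¹] = kg·s⁻²
  (e) [kg·m·s⁻²] / [s⁻¹] = kg·m·s⁻¹  ← same
Only (e) matches kg·m·s⁻¹.

(e)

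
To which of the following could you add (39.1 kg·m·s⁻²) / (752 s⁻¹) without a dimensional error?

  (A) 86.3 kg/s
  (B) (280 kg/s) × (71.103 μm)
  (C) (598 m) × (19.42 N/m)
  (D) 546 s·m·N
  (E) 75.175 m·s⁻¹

(B)

Reference: [kg·m·s⁻²] / [s⁻¹] = kg·m·s⁻¹.
Each option:
  (A) kg·s⁻¹
  (B) [kg·s⁻¹] · [m] = kg·m·s⁻¹  ← same
  (C) [m] · [kg·s⁻²] = kg·m·s⁻²
  (D) N·m·s = kg·m·s⁻²·m·s = kg·m²·s⁻¹
  (E) m·s⁻¹
Only (B) matches kg·m·s⁻¹.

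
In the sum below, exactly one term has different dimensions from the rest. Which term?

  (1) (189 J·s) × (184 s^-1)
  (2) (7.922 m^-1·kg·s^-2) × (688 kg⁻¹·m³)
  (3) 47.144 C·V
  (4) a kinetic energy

Expand each in SI base units:
  (1) [kg·m²·s⁻¹] · [s⁻¹] = kg·m²·s⁻²
  (2) [kg·m⁻¹·s⁻²] · [kg⁻¹·m³] = m²·s⁻²
  (3) C·V = s·A·J·C⁻¹ = kg·m²·s⁻²
  (4) [kinetic energy] = kg·m²·s⁻²
All reduce to kg·m²·s⁻² except (2), which is m²·s⁻².

(2)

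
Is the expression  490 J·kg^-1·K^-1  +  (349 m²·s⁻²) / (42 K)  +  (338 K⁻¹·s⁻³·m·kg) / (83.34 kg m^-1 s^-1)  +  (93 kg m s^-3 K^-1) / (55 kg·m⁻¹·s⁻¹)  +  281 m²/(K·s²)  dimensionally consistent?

Work out the base dimensions of each:
  490 J·kg^-1·K^-1:  J·kg⁻¹·K⁻¹ = N·m·kg⁻¹·K⁻¹ = m²·s⁻²·K⁻¹
  (349 m²·s⁻²) / (42 K):  [m²·s⁻²] / [K] = m²·s⁻²·K⁻¹
  (338 K⁻¹·s⁻³·m·kg) / (83.34 kg m^-1 s^-1):  [kg·m·s⁻³·K⁻¹] / [kg·m⁻¹·s⁻¹] = m²·s⁻²·K⁻¹
  (93 kg m s^-3 K^-1) / (55 kg·m⁻¹·s⁻¹):  [kg·m·s⁻³·K⁻¹] / [kg·m⁻¹·s⁻¹] = m²·s⁻²·K⁻¹
  281 m²/(K·s²):  m²·s⁻²·K⁻¹
Every term reduces to m²·s⁻²·K⁻¹.

Yes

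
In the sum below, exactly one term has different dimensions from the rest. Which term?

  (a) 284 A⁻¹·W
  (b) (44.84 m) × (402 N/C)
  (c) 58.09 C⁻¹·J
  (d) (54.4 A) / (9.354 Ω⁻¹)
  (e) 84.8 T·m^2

Reduce each to base SI dimensions:
  (a) W·A⁻¹ = J·s⁻¹·A⁻¹ = kg·m²·s⁻³·A⁻¹
  (b) [m] · [kg·m·s⁻³·A⁻¹] = kg·m²·s⁻³·A⁻¹
  (c) J·C⁻¹ = N·m·(s·A)⁻¹ = kg·m²·s⁻³·A⁻¹
  (d) [A] / [kg⁻¹·m⁻²·s³·A²] = kg·m²·s⁻³·A⁻¹
  (e) T·m² = Wb·m⁻²·m² = kg·m²·s⁻²·A⁻¹
All reduce to kg·m²·s⁻³·A⁻¹ except (e), which is kg·m²·s⁻²·A⁻¹.

(e)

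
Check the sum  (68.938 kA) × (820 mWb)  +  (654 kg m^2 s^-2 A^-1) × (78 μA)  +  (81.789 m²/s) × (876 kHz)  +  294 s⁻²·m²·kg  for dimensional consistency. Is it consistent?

No

Dimensions:
  (68.938 kA) × (820 mWb):  [A] · [kg·m²·s⁻²·A⁻¹] = kg·m²·s⁻²
  (654 kg m^2 s^-2 A^-1) × (78 μA):  [kg·m²·s⁻²·A⁻¹] · [A] = kg·m²·s⁻²
  (81.789 m²/s) × (876 kHz):  [m²·s⁻¹] · [s⁻¹] = m²·s⁻²
  294 s⁻²·m²·kg:  kg·m²·s⁻²
The terms do not share a single dimension (kg·m²·s⁻² vs m²·s⁻²).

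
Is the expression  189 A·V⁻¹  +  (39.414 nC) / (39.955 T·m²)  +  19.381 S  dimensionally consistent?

Expand each in SI base units:
  189 A·V⁻¹:  A·V⁻¹ = A·(J·C⁻¹)⁻¹ = kg⁻¹·m⁻²·s³·A²
  (39.414 nC) / (39.955 T·m²):  [s·A] / [kg·m²·s⁻²·A⁻¹] = kg⁻¹·m⁻²·s³·A²
  19.381 S:  S = Ω⁻¹ = kg⁻¹·m⁻²·s³·A²
Every term reduces to kg⁻¹·m⁻²·s³·A².

Yes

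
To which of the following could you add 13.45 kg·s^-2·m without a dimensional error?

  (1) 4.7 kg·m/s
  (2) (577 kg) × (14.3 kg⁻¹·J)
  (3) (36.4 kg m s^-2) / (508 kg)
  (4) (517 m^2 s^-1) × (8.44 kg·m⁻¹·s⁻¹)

(4)

Reference: kg·m·s⁻².
Each option:
  (1) kg·m·s⁻¹
  (2) [kg] · [m²·s⁻²] = kg·m²·s⁻²
  (3) [kg·m·s⁻²] / [kg] = m·s⁻²
  (4) [m²·s⁻¹] · [kg·m⁻¹·s⁻¹] = kg·m·s⁻²  ← same
Only (4) matches kg·m·s⁻².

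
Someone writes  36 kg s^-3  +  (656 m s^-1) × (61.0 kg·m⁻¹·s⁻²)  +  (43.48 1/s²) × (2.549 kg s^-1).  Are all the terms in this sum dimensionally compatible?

Expand each in SI base units:
  36 kg s^-3:  kg·s⁻³
  (656 m s^-1) × (61.0 kg·m⁻¹·s⁻²):  [m·s⁻¹] · [kg·m⁻¹·s⁻²] = kg·s⁻³
  (43.48 1/s²) × (2.549 kg s^-1):  [s⁻²] · [kg·s⁻¹] = kg·s⁻³
Every term reduces to kg·s⁻³.

Yes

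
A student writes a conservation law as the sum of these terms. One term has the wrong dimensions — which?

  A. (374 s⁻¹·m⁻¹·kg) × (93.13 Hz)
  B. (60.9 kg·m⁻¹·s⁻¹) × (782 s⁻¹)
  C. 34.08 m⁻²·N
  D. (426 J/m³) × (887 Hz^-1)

Reduce each to base SI dimensions:
  A. [kg·m⁻¹·s⁻¹] · [s⁻¹] = kg·m⁻¹·s⁻²
  B. [kg·m⁻¹·s⁻¹] · [s⁻¹] = kg·m⁻¹·s⁻²
  C. N·m⁻² = kg·m·s⁻²·m⁻² = kg·m⁻¹·s⁻²
  D. [kg·m⁻¹·s⁻²] · [s] = kg·m⁻¹·s⁻¹
All reduce to kg·m⁻¹·s⁻² except D., which is kg·m⁻¹·s⁻¹.

D.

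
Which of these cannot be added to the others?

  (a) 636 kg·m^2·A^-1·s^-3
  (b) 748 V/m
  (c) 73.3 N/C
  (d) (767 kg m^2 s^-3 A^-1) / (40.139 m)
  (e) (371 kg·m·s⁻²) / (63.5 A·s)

Reduce each to base SI dimensions:
  (a) kg·m²·s⁻³·A⁻¹
  (b) V·m⁻¹ = J·C⁻¹·m⁻¹ = kg·m·s⁻³·A⁻¹
  (c) N·C⁻¹ = kg·m·s⁻²·(s·A)⁻¹ = kg·m·s⁻³·A⁻¹
  (d) [kg·m²·s⁻³·A⁻¹] / [m] = kg·m·s⁻³·A⁻¹
  (e) [kg·m·s⁻²] / [s·A] = kg·m·s⁻³·A⁻¹
All reduce to kg·m·s⁻³·A⁻¹ except (a), which is kg·m²·s⁻³·A⁻¹.

(a)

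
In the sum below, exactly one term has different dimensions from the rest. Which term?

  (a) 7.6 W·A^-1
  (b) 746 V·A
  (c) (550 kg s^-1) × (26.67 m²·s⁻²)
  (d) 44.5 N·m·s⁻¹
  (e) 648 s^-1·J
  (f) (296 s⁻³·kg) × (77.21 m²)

Work out the base dimensions of each:
  (a) W·A⁻¹ = J·s⁻¹·A⁻¹ = kg·m²·s⁻³·A⁻¹
  (b) V·A = J·C⁻¹·A = kg·m²·s⁻³
  (c) [kg·s⁻¹] · [m²·s⁻²] = kg·m²·s⁻³
  (d) N·m·s⁻¹ = kg·m·s⁻²·m·s⁻¹ = kg·m²·s⁻³
  (e) J·s⁻¹ = N·m·s⁻¹ = kg·m²·s⁻³
  (f) [kg·s⁻³] · [m²] = kg·m²·s⁻³
All reduce to kg·m²·s⁻³ except (a), which is kg·m²·s⁻³·A⁻¹.

(a)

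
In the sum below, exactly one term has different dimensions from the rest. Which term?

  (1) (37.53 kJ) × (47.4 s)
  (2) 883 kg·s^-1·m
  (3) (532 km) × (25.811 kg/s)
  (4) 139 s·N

Work out the base dimensions of each:
  (1) [kg·m²·s⁻²] · [s] = kg·m²·s⁻¹
  (2) kg·m·s⁻¹
  (3) [m] · [kg·s⁻¹] = kg·m·s⁻¹
  (4) N·s = kg·m·s⁻²·s = kg·m·s⁻¹
All reduce to kg·m·s⁻¹ except (1), which is kg·m²·s⁻¹.

(1)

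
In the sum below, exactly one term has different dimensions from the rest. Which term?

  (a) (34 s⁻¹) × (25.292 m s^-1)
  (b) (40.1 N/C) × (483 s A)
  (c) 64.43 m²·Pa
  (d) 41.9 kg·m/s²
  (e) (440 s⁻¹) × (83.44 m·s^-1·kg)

Expand each in SI base units:
  (a) [s⁻¹] · [m·s⁻¹] = m·s⁻²
  (b) [kg·m·s⁻³·A⁻¹] · [s·A] = kg·m·s⁻²
  (c) Pa·m² = N·m⁻²·m² = kg·m·s⁻²
  (d) kg·m·s⁻²
  (e) [s⁻¹] · [kg·m·s⁻¹] = kg·m·s⁻²
All reduce to kg·m·s⁻² except (a), which is m·s⁻².

(a)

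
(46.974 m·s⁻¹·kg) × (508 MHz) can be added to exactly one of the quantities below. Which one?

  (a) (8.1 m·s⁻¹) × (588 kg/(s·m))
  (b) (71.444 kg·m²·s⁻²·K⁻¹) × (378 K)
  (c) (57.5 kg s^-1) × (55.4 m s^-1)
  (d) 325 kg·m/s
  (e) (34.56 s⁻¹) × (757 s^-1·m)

(c)

Reference: [kg·m·s⁻¹] · [s⁻¹] = kg·m·s⁻².
Each option:
  (a) [m·s⁻¹] · [kg·m⁻¹·s⁻¹] = kg·s⁻²
  (b) [kg·m²·s⁻²·K⁻¹] · [K] = kg·m²·s⁻²
  (c) [kg·s⁻¹] · [m·s⁻¹] = kg·m·s⁻²  ← same
  (d) kg·m·s⁻¹
  (e) [s⁻¹] · [m·s⁻¹] = m·s⁻²
Only (c) matches kg·m·s⁻².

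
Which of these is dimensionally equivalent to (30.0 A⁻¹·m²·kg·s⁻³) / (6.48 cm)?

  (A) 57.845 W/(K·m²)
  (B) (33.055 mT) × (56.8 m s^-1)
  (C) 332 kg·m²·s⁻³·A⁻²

Reference: [kg·m²·s⁻³·A⁻¹] / [m] = kg·m·s⁻³·A⁻¹.
Each option:
  (A) W·m⁻²·K⁻¹ = J·s⁻¹·m⁻²·K⁻¹ = kg·s⁻³·K⁻¹
  (B) [kg·s⁻²·A⁻¹] · [m·s⁻¹] = kg·m·s⁻³·A⁻¹  ← same
  (C) kg·m²·s⁻³·A⁻²
Only (B) matches kg·m·s⁻³·A⁻¹.

(B)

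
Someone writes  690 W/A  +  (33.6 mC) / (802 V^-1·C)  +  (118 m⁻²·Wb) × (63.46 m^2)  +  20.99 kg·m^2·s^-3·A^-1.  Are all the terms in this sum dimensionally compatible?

In SI base units:
  690 W/A:  W·A⁻¹ = J·s⁻¹·A⁻¹ = kg·m²·s⁻³·A⁻¹
  (33.6 mC) / (802 V^-1·C):  [s·A] / [kg⁻¹·m⁻²·s⁴·A²] = kg·m²·s⁻³·A⁻¹
  (118 m⁻²·Wb) × (63.46 m^2):  [kg·s⁻²·A⁻¹] · [m²] = kg·m²·s⁻²·A⁻¹
  20.99 kg·m^2·s^-3·A^-1:  kg·m²·s⁻³·A⁻¹
The terms do not share a single dimension (kg·m²·s⁻²·A⁻¹ vs kg·m²·s⁻³·A⁻¹).

No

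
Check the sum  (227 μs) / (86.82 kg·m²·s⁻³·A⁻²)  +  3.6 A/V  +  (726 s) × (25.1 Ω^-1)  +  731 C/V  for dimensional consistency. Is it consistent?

No

Reduce each to base SI dimensions:
  (227 μs) / (86.82 kg·m²·s⁻³·A⁻²):  [s] / [kg·m²·s⁻³·A⁻²] = kg⁻¹·m⁻²·s⁴·A²
  3.6 A/V:  A·V⁻¹ = A·(J·C⁻¹)⁻¹ = kg⁻¹·m⁻²·s³·A²
  (726 s) × (25.1 Ω^-1):  [s] · [kg⁻¹·m⁻²·s³·A²] = kg⁻¹·m⁻²·s⁴·A²
  731 C/V:  C·V⁻¹ = s·A·(J·C⁻¹)⁻¹ = kg⁻¹·m⁻²·s⁴·A²
The terms do not share a single dimension (kg⁻¹·m⁻²·s³·A² vs kg⁻¹·m⁻²·s⁴·A²).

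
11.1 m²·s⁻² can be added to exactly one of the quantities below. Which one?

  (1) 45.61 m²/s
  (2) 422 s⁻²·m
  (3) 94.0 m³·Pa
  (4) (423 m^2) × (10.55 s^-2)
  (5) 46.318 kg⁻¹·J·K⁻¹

Reference: m²·s⁻².
Each option:
  (1) m²·s⁻¹
  (2) m·s⁻²
  (3) Pa·m³ = N·m⁻²·m³ = kg·m²·s⁻²
  (4) [m²] · [s⁻²] = m²·s⁻²  ← same
  (5) J·kg⁻¹·K⁻¹ = N·m·kg⁻¹·K⁻¹ = m²·s⁻²·K⁻¹
Only (4) matches m²·s⁻².

(4)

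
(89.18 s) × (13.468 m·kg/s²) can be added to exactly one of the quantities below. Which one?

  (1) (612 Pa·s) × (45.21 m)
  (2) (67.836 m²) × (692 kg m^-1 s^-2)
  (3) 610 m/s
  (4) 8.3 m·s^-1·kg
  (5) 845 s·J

(4)

Reference: [s] · [kg·m·s⁻²] = kg·m·s⁻¹.
Each option:
  (1) [kg·m⁻¹·s⁻¹] · [m] = kg·s⁻¹
  (2) [m²] · [kg·m⁻¹·s⁻²] = kg·m·s⁻²
  (3) m·s⁻¹
  (4) kg·m·s⁻¹  ← same
  (5) J·s = N·m·s = kg·m²·s⁻¹
Only (4) matches kg·m·s⁻¹.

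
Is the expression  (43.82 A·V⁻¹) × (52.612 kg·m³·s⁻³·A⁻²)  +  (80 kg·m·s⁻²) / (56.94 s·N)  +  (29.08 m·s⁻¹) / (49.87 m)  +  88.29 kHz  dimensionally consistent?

Reduce each to base SI dimensions:
  (43.82 A·V⁻¹) × (52.612 kg·m³·s⁻³·A⁻²):  [kg⁻¹·m⁻²·s³·A²] · [kg·m³·s⁻³·A⁻²] = m
  (80 kg·m·s⁻²) / (56.94 s·N):  [kg·m·s⁻²] / [kg·m·s⁻¹] = s⁻¹
  (29.08 m·s⁻¹) / (49.87 m):  [m·s⁻¹] / [m] = s⁻¹
  88.29 kHz:  Hz = s⁻¹
The terms do not share a single dimension (m vs s⁻¹).

No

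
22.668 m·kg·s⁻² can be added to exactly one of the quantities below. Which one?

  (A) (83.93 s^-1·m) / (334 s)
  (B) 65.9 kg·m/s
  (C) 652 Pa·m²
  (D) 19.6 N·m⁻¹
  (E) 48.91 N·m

(C)

Reference: kg·m·s⁻².
Each option:
  (A) [m·s⁻¹] / [s] = m·s⁻²
  (B) kg·m·s⁻¹
  (C) Pa·m² = N·m⁻²·m² = kg·m·s⁻²  ← same
  (D) N·m⁻¹ = kg·m·s⁻²·m⁻¹ = kg·s⁻²
  (E) N·m = kg·m·s⁻²·m = kg·m²·s⁻²
Only (C) matches kg·m·s⁻².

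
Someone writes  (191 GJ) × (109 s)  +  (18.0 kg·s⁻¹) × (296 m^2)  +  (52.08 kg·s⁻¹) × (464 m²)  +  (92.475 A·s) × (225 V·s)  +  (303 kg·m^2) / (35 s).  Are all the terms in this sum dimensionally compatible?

Yes

Reduce each to base SI dimensions:
  (191 GJ) × (109 s):  [kg·m²·s⁻²] · [s] = kg·m²·s⁻¹
  (18.0 kg·s⁻¹) × (296 m^2):  [kg·s⁻¹] · [m²] = kg·m²·s⁻¹
  (52.08 kg·s⁻¹) × (464 m²):  [kg·s⁻¹] · [m²] = kg·m²·s⁻¹
  (92.475 A·s) × (225 V·s):  [s·A] · [kg·m²·s⁻²·A⁻¹] = kg·m²·s⁻¹
  (303 kg·m^2) / (35 s):  [kg·m²] / [s] = kg·m²·s⁻¹
Every term reduces to kg·m²·s⁻¹.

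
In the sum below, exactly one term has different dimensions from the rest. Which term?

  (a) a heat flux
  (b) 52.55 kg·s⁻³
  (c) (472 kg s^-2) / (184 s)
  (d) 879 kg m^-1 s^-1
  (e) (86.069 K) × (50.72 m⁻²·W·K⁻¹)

Dimensions:
  (a) [heat flux] = kg·s⁻³
  (b) kg·s⁻³
  (c) [kg·s⁻²] / [s] = kg·s⁻³
  (d) kg·m⁻¹·s⁻¹
  (e) [K] · [kg·s⁻³·K⁻¹] = kg·s⁻³
All reduce to kg·s⁻³ except (d), which is kg·m⁻¹·s⁻¹.

(d)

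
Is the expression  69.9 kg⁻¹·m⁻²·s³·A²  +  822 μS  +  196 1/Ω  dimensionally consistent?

Yes

Reduce each to base SI dimensions:
  69.9 kg⁻¹·m⁻²·s³·A²:  kg⁻¹·m⁻²·s³·A²
  822 μS:  S = Ω⁻¹ = kg⁻¹·m⁻²·s³·A²
  196 1/Ω:  Ω⁻¹ = (V·A⁻¹)⁻¹ = kg⁻¹·m⁻²·s³·A²
Every term reduces to kg⁻¹·m⁻²·s³·A².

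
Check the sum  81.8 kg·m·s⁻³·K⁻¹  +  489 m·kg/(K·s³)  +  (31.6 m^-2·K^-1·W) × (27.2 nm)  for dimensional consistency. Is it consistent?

Work out the base dimensions of each:
  81.8 kg·m·s⁻³·K⁻¹:  kg·m·s⁻³·K⁻¹
  489 m·kg/(K·s³):  kg·m·s⁻³·K⁻¹
  (31.6 m^-2·K^-1·W) × (27.2 nm):  [kg·s⁻³·K⁻¹] · [m] = kg·m·s⁻³·K⁻¹
Every term reduces to kg·m·s⁻³·K⁻¹.

Yes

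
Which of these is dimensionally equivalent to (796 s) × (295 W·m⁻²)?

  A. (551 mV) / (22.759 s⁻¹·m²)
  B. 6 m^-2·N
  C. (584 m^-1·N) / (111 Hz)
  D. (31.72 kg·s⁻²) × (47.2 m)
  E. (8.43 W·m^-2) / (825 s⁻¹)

E.

Reference: [s] · [kg·s⁻³] = kg·s⁻².
Each option:
  A. [kg·m²·s⁻³·A⁻¹] / [m²·s⁻¹] = kg·s⁻²·A⁻¹
  B. N·m⁻² = kg·m·s⁻²·m⁻² = kg·m⁻¹·s⁻²
  C. [kg·s⁻²] / [s⁻¹] = kg·s⁻¹
  D. [kg·s⁻²] · [m] = kg·m·s⁻²
  E. [kg·s⁻³] / [s⁻¹] = kg·s⁻²  ← same
Only E. matches kg·s⁻².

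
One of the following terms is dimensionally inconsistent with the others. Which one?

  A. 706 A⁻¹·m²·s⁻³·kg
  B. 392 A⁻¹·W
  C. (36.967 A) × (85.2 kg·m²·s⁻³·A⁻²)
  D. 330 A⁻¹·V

D.

Dimensions:
  A. kg·m²·s⁻³·A⁻¹
  B. W·A⁻¹ = J·s⁻¹·A⁻¹ = kg·m²·s⁻³·A⁻¹
  C. [A] · [kg·m²·s⁻³·A⁻²] = kg·m²·s⁻³·A⁻¹
  D. V·A⁻¹ = J·C⁻¹·A⁻¹ = kg·m²·s⁻³·A⁻²
All reduce to kg·m²·s⁻³·A⁻¹ except D., which is kg·m²·s⁻³·A⁻².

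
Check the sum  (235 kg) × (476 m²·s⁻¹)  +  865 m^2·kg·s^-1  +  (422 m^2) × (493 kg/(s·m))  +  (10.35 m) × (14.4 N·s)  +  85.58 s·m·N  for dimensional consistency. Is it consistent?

No

In SI base units:
  (235 kg) × (476 m²·s⁻¹):  [kg] · [m²·s⁻¹] = kg·m²·s⁻¹
  865 m^2·kg·s^-1:  kg·m²·s⁻¹
  (422 m^2) × (493 kg/(s·m)):  [m²] · [kg·m⁻¹·s⁻¹] = kg·m·s⁻¹
  (10.35 m) × (14.4 N·s):  [m] · [kg·m·s⁻¹] = kg·m²·s⁻¹
  85.58 s·m·N:  N·m·s = kg·m·s⁻²·m·s = kg·m²·s⁻¹
The terms do not share a single dimension (kg·m²·s⁻¹ vs kg·m·s⁻¹).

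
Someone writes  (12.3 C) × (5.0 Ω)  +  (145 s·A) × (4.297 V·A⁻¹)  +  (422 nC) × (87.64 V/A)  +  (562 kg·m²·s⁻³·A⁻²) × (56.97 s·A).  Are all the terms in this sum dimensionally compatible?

Dimensions:
  (12.3 C) × (5.0 Ω):  [s·A] · [kg·m²·s⁻³·A⁻²] = kg·m²·s⁻²·A⁻¹
  (145 s·A) × (4.297 V·A⁻¹):  [s·A] · [kg·m²·s⁻³·A⁻²] = kg·m²·s⁻²·A⁻¹
  (422 nC) × (87.64 V/A):  [s·A] · [kg·m²·s⁻³·A⁻²] = kg·m²·s⁻²·A⁻¹
  (562 kg·m²·s⁻³·A⁻²) × (56.97 s·A):  [kg·m²·s⁻³·A⁻²] · [s·A] = kg·m²·s⁻²·A⁻¹
Every term reduces to kg·m²·s⁻²·A⁻¹.

Yes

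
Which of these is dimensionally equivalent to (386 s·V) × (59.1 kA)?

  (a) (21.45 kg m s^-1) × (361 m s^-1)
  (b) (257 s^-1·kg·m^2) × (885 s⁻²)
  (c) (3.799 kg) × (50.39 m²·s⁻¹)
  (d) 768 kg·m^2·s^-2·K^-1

(a)

Reference: [kg·m²·s⁻²·A⁻¹] · [A] = kg·m²·s⁻².
Each option:
  (a) [kg·m·s⁻¹] · [m·s⁻¹] = kg·m²·s⁻²  ← same
  (b) [kg·m²·s⁻¹] · [s⁻²] = kg·m²·s⁻³
  (c) [kg] · [m²·s⁻¹] = kg·m²·s⁻¹
  (d) kg·m²·s⁻²·K⁻¹
Only (a) matches kg·m²·s⁻².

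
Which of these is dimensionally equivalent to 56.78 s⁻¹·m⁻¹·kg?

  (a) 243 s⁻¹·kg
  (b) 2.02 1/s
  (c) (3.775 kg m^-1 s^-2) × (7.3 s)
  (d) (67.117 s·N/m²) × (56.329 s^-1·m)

(c)

Reference: kg·m⁻¹·s⁻¹.
Each option:
  (a) kg·s⁻¹
  (b) s⁻¹
  (c) [kg·m⁻¹·s⁻²] · [s] = kg·m⁻¹·s⁻¹  ← same
  (d) [kg·m⁻¹·s⁻¹] · [m·s⁻¹] = kg·s⁻²
Only (c) matches kg·m⁻¹·s⁻¹.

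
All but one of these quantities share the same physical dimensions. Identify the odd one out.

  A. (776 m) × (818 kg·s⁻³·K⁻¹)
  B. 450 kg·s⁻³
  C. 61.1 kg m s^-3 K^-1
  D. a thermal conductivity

B.

Expand each in SI base units:
  A. [m] · [kg·s⁻³·K⁻¹] = kg·m·s⁻³·K⁻¹
  B. kg·s⁻³
  C. kg·m·s⁻³·K⁻¹
  D. [thermal conductivity] = kg·m·s⁻³·K⁻¹
All reduce to kg·m·s⁻³·K⁻¹ except B., which is kg·s⁻³.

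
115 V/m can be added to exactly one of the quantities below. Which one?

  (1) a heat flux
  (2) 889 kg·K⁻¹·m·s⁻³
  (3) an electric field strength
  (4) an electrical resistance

(3)

Reference: V·m⁻¹ = J·C⁻¹·m⁻¹ = kg·m·s⁻³·A⁻¹.
Each option:
  (1) [heat flux] = kg·s⁻³
  (2) kg·m·s⁻³·K⁻¹
  (3) [electric field strength] = kg·m·s⁻³·A⁻¹  ← same
  (4) [electrical resistance] = kg·m²·s⁻³·A⁻²
Only (3) matches kg·m·s⁻³·A⁻¹.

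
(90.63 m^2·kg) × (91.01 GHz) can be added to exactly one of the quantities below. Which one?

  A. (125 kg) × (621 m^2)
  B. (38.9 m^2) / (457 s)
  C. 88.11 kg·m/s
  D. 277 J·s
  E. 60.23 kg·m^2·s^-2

D.

Reference: [kg·m²] · [s⁻¹] = kg·m²·s⁻¹.
Each option:
  A. [kg] · [m²] = kg·m²
  B. [m²] / [s] = m²·s⁻¹
  C. kg·m·s⁻¹
  D. J·s = N·m·s = kg·m²·s⁻¹  ← same
  E. kg·m²·s⁻²
Only D. matches kg·m²·s⁻¹.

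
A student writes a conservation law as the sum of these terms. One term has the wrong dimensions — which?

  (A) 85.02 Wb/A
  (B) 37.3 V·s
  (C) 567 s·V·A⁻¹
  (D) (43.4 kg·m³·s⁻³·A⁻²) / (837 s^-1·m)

(B)

In SI base units:
  (A) Wb·A⁻¹ = V·s·A⁻¹ = kg·m²·s⁻²·A⁻²
  (B) V·s = J·C⁻¹·s = kg·m²·s⁻²·A⁻¹
  (C) V·s·A⁻¹ = J·C⁻¹·s·A⁻¹ = kg·m²·s⁻²·A⁻²
  (D) [kg·m³·s⁻³·A⁻²] / [m·s⁻¹] = kg·m²·s⁻²·A⁻²
All reduce to kg·m²·s⁻²·A⁻² except (B), which is kg·m²·s⁻²·A⁻¹.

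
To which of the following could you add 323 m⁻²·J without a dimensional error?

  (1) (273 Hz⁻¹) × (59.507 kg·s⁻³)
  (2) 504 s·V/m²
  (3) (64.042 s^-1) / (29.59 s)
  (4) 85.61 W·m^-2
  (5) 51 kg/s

Reference: J·m⁻² = N·m·m⁻² = kg·s⁻².
Each option:
  (1) [s] · [kg·s⁻³] = kg·s⁻²  ← same
  (2) V·s·m⁻² = J·C⁻¹·s·m⁻² = kg·s⁻²·A⁻¹
  (3) [s⁻¹] / [s] = s⁻²
  (4) W·m⁻² = J·s⁻¹·m⁻² = kg·s⁻³
  (5) kg·s⁻¹
Only (1) matches kg·s⁻².

(1)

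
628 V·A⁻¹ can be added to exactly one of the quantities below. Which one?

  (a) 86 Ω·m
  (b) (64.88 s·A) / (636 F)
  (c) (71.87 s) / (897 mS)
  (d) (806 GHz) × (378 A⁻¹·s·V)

(d)

Reference: V·A⁻¹ = J·C⁻¹·A⁻¹ = kg·m²·s⁻³·A⁻².
Each option:
  (a) Ω·m = V·A⁻¹·m = kg·m³·s⁻³·A⁻²
  (b) [s·A] / [kg⁻¹·m⁻²·s⁴·A²] = kg·m²·s⁻³·A⁻¹
  (c) [s] / [kg⁻¹·m⁻²·s³·A²] = kg·m²·s⁻²·A⁻²
  (d) [s⁻¹] · [kg·m²·s⁻²·A⁻²] = kg·m²·s⁻³·A⁻²  ← same
Only (d) matches kg·m²·s⁻³·A⁻².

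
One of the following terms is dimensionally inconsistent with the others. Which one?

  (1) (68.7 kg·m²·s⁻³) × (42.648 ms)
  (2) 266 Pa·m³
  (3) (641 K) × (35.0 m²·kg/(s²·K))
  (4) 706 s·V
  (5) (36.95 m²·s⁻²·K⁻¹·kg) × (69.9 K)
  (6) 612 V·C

(4)

Reduce each to base SI dimensions:
  (1) [kg·m²·s⁻³] · [s] = kg·m²·s⁻²
  (2) Pa·m³ = N·m⁻²·m³ = kg·m²·s⁻²
  (3) [K] · [kg·m²·s⁻²·K⁻¹] = kg·m²·s⁻²
  (4) V·s = J·C⁻¹·s = kg·m²·s⁻²·A⁻¹
  (5) [kg·m²·s⁻²·K⁻¹] · [K] = kg·m²·s⁻²
  (6) C·V = s·A·J·C⁻¹ = kg·m²·s⁻²
All reduce to kg·m²·s⁻² except (4), which is kg·m²·s⁻²·A⁻¹.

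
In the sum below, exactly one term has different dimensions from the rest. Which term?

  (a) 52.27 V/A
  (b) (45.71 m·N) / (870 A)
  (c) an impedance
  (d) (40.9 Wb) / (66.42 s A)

Expand each in SI base units:
  (a) V·A⁻¹ = J·C⁻¹·A⁻¹ = kg·m²·s⁻³·A⁻²
  (b) [kg·m²·s⁻²] / [A] = kg·m²·s⁻²·A⁻¹
  (c) [impedance] = kg·m²·s⁻³·A⁻²
  (d) [kg·m²·s⁻²·A⁻¹] / [s·A] = kg·m²·s⁻³·A⁻²
All reduce to kg·m²·s⁻³·A⁻² except (b), which is kg·m²·s⁻²·A⁻¹.

(b)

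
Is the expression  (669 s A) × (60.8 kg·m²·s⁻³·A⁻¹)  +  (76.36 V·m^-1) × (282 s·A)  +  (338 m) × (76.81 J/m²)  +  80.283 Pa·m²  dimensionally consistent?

In SI base units:
  (669 s A) × (60.8 kg·m²·s⁻³·A⁻¹):  [s·A] · [kg·m²·s⁻³·A⁻¹] = kg·m²·s⁻²
  (76.36 V·m^-1) × (282 s·A):  [kg·m·s⁻³·A⁻¹] · [s·A] = kg·m·s⁻²
  (338 m) × (76.81 J/m²):  [m] · [kg·s⁻²] = kg·m·s⁻²
  80.283 Pa·m²:  Pa·m² = N·m⁻²·m² = kg·m·s⁻²
The terms do not share a single dimension (kg·m²·s⁻² vs kg·m·s⁻²).

No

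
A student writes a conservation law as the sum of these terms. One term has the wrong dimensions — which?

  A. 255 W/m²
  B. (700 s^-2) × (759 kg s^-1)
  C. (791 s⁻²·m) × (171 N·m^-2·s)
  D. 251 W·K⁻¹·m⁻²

Dimensions:
  A. W·m⁻² = J·s⁻¹·m⁻² = kg·s⁻³
  B. [s⁻²] · [kg·s⁻¹] = kg·s⁻³
  C. [m·s⁻²] · [kg·m⁻¹·s⁻¹] = kg·s⁻³
  D. W·m⁻²·K⁻¹ = J·s⁻¹·m⁻²·K⁻¹ = kg·s⁻³·K⁻¹
All reduce to kg·s⁻³ except D., which is kg·s⁻³·K⁻¹.

D.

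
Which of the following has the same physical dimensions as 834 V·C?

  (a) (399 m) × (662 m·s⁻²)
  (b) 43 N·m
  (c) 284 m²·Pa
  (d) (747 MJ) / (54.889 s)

Reference: C·V = s·A·J·C⁻¹ = kg·m²·s⁻².
Each option:
  (a) [m] · [m·s⁻²] = m²·s⁻²
  (b) N·m = kg·m·s⁻²·m = kg·m²·s⁻²  ← same
  (c) Pa·m² = N·m⁻²·m² = kg·m·s⁻²
  (d) [kg·m²·s⁻²] / [s] = kg·m²·s⁻³
Only (b) matches kg·m²·s⁻².

(b)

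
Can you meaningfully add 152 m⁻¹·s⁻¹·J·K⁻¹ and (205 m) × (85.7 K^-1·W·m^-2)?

Expand each in SI base units:
  152 m⁻¹·s⁻¹·J·K⁻¹:  J·s⁻¹·m⁻¹·K⁻¹ = N·m·s⁻¹·m⁻¹·K⁻¹ = kg·m·s⁻³·K⁻¹
  (205 m) × (85.7 K^-1·W·m^-2):  [m] · [kg·s⁻³·K⁻¹] = kg·m·s⁻³·K⁻¹
Both are kg·m·s⁻³·K⁻¹, so they have the same dimensions and can be added.

Yes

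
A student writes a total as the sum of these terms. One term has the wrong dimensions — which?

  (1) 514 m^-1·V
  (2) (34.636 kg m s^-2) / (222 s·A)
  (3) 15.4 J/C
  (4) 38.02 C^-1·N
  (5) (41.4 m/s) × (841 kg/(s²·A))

(3)

Dimensions:
  (1) V·m⁻¹ = J·C⁻¹·m⁻¹ = kg·m·s⁻³·A⁻¹
  (2) [kg·m·s⁻²] / [s·A] = kg·m·s⁻³·A⁻¹
  (3) J·C⁻¹ = N·m·(s·A)⁻¹ = kg·m²·s⁻³·A⁻¹
  (4) N·C⁻¹ = kg·m·s⁻²·(s·A)⁻¹ = kg·m·s⁻³·A⁻¹
  (5) [m·s⁻¹] · [kg·s⁻²·A⁻¹] = kg·m·s⁻³·A⁻¹
All reduce to kg·m·s⁻³·A⁻¹ except (3), which is kg·m²·s⁻³·A⁻¹.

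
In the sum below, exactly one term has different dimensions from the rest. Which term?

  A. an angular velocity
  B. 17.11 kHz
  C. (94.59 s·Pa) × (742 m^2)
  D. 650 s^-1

Expand each in SI base units:
  A. [angular velocity] = s⁻¹
  B. Hz = s⁻¹
  C. [kg·m⁻¹·s⁻¹] · [m²] = kg·m·s⁻¹
  D. s⁻¹
All reduce to s⁻¹ except C., which is kg·m·s⁻¹.

C.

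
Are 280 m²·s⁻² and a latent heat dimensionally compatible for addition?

Yes

In SI base units:
  280 m²·s⁻²:  m²·s⁻²
  a latent heat:  [latent heat] = m²·s⁻²
Both are m²·s⁻², so they have the same dimensions and can be added.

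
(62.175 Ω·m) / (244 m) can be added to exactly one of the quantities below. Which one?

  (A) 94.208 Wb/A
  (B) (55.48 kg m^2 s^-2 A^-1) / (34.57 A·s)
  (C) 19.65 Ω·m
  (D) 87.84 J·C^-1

Reference: [kg·m³·s⁻³·A⁻²] / [m] = kg·m²·s⁻³·A⁻².
Each option:
  (A) Wb·A⁻¹ = V·s·A⁻¹ = kg·m²·s⁻²·A⁻²
  (B) [kg·m²·s⁻²·A⁻¹] / [s·A] = kg·m²·s⁻³·A⁻²  ← same
  (C) Ω·m = V·A⁻¹·m = kg·m³·s⁻³·A⁻²
  (D) J·C⁻¹ = N·m·(s·A)⁻¹ = kg·m²·s⁻³·A⁻¹
Only (B) matches kg·m²·s⁻³·A⁻².

(B)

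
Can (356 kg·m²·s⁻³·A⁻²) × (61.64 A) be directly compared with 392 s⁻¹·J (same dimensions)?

Work out the base dimensions of each:
  (356 kg·m²·s⁻³·A⁻²) × (61.64 A):  [kg·m²·s⁻³·A⁻²] · [A] = kg·m²·s⁻³·A⁻¹
  392 s⁻¹·J:  J·s⁻¹ = N·m·s⁻¹ = kg·m²·s⁻³
kg·m²·s⁻³·A⁻¹ ≠ kg·m²·s⁻³, so they cannot be added.

No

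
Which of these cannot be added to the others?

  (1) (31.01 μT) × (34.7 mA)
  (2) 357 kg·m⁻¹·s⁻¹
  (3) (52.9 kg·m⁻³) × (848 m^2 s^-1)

Dimensions:
  (1) [kg·s⁻²·A⁻¹] · [A] = kg·s⁻²
  (2) kg·m⁻¹·s⁻¹
  (3) [kg·m⁻³] · [m²·s⁻¹] = kg·m⁻¹·s⁻¹
All reduce to kg·m⁻¹·s⁻¹ except (1), which is kg·s⁻².

(1)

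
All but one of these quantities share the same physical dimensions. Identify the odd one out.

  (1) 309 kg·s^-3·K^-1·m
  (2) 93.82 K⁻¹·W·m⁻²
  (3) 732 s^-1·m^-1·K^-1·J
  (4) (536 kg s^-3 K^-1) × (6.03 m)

Expand each in SI base units:
  (1) kg·m·s⁻³·K⁻¹
  (2) W·m⁻²·K⁻¹ = J·s⁻¹·m⁻²·K⁻¹ = kg·s⁻³·K⁻¹
  (3) J·s⁻¹·m⁻¹·K⁻¹ = N·m·s⁻¹·m⁻¹·K⁻¹ = kg·m·s⁻³·K⁻¹
  (4) [kg·s⁻³·K⁻¹] · [m] = kg·m·s⁻³·K⁻¹
All reduce to kg·m·s⁻³·K⁻¹ except (2), which is kg·s⁻³·K⁻¹.

(2)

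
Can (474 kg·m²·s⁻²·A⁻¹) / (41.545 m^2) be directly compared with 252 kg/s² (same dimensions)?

No

In SI base units:
  (474 kg·m²·s⁻²·A⁻¹) / (41.545 m^2):  [kg·m²·s⁻²·A⁻¹] / [m²] = kg·s⁻²·A⁻¹
  252 kg/s²:  kg·s⁻²
kg·s⁻²·A⁻¹ ≠ kg·s⁻², so they cannot be added.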